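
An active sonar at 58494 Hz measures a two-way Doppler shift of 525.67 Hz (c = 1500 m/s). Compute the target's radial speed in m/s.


From fd = 2*f*v/c, v = c*fd/(2*f) = 1500 * 525.67 / (2*58494) = 6.74

6.74 m/s


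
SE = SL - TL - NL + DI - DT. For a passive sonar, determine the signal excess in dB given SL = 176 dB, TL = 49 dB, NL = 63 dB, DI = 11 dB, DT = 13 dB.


SE = SL - TL - NL + DI - DT = 176 - 49 - 63 + 11 - 13 = 62

62 dB


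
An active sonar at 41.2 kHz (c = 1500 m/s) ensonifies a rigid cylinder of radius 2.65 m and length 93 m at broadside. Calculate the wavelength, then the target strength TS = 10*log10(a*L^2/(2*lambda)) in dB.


Step 1: lambda = c/f = 1500/41200 = 0.03641 m
Step 2: TS = 10*log10(a*L^2/(2*lambda)) = 10*log10(2.65*93^2/(2*0.03641)) = 54.98

54.98 dB


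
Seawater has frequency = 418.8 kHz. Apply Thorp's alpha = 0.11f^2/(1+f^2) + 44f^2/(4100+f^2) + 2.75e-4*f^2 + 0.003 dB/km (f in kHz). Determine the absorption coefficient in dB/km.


f^2 = 175393.44
alpha = 0.11*175393.44/(1+175393.44) + 44*175393.44/(4100+175393.44) + 2.75e-4*175393.44 + 0.003 = 91.341

91.341 dB/km


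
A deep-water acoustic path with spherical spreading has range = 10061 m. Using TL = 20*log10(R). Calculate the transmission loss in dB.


TL = 20*log10(10061) = 80.05

80.05 dB


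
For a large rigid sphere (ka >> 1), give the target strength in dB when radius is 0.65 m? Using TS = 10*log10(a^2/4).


TS = 10*log10(0.65^2 / 4) = 10*log10(0.105625) = -9.76

-9.76 dB


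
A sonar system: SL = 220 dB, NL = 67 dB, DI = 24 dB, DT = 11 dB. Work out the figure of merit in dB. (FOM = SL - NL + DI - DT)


166 dB


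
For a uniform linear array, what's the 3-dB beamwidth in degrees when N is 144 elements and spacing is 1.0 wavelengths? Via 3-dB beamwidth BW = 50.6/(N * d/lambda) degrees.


BW = 50.6 / (144 * 1.0) = 50.6 / 144.0 = 0.35

0.35 deg


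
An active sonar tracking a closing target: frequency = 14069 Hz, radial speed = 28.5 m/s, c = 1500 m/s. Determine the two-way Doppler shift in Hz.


534.62 Hz


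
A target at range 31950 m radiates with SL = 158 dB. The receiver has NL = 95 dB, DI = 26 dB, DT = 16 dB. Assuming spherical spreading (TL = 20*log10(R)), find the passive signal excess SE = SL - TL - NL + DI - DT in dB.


Step 1: TL = 20*log10(31950) = 90.09 dB
Step 2: SE = 158 - 90.09 - 95 + 26 - 16 = -17.09

-17.09 dB


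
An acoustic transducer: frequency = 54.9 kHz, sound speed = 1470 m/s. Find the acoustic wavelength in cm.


lambda = c/f = 1470 / 54900 = 0.0268 m = 2.68 cm

2.68 cm


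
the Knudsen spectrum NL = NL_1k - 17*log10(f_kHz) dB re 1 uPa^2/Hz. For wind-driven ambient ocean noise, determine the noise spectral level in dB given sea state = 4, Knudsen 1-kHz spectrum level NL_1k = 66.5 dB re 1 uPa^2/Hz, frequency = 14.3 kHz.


NL = NL_1k - 17*log10(f_kHz) = 66.5 - 17*log10(14.3) = 66.5 - (19.64) = 46.86

46.86 dB


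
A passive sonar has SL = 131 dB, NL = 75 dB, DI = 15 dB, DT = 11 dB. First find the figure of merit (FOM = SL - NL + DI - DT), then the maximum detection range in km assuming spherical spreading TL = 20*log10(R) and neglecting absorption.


Step 1: FOM = SL - NL + DI - DT = 131 - 75 + 15 - 11 = 60 dB
Step 2: at max range FOM = TL = 20*log10(R), so R = 10^(60/20) = 1000.0 m = 1.0 km

1.0 km


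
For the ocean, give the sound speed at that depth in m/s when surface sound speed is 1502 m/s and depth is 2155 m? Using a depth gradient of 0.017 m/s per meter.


1538.635 m/s


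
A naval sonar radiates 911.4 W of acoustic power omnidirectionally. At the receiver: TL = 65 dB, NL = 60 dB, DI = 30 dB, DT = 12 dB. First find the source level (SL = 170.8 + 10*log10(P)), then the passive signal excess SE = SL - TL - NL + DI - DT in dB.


Step 1: SL = 170.8 + 10*log10(911.4) = 200.4 dB
Step 2: SE = SL - TL - NL + DI - DT = 200.4 - 65 - 60 + 30 - 12 = 93.4

93.4 dB


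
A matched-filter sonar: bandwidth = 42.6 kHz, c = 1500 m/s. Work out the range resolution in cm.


dR = c/(2*BW) = 1500 / (2 * 42.6e3) = 0.0176 m = 1.76 cm

1.76 cm


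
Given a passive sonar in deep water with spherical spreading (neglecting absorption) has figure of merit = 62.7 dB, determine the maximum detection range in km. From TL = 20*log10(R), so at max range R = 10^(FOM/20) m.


1.36 km


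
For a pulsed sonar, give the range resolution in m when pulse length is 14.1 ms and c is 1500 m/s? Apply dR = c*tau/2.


dR = c*tau/2 = 1500 * 14.1e-3 / 2 = 10.575

10.575 m


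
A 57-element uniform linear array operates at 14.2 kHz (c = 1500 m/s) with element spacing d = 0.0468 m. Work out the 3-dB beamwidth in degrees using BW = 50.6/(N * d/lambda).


2.0 deg


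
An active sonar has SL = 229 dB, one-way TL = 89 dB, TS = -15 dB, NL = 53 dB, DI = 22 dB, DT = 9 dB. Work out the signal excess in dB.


SE = SL - 2*TL + TS - NL + DI - DT = 229 - 2*89 + (-15) - 53 + 22 - 9 = -4

-4 dB


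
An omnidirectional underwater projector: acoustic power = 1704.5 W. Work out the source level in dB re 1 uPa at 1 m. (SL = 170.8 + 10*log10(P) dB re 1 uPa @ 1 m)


SL = 170.8 + 10*log10(1704.5) = 170.8 + 32.32 = 203.12

203.12 dB


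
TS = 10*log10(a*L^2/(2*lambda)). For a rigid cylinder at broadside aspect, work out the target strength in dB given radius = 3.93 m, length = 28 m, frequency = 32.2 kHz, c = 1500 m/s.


lambda = 1500/32200 = 0.04658 m
TS = 10*log10(3.93*28^2/(2*0.04658)) = 45.19

45.19 dB


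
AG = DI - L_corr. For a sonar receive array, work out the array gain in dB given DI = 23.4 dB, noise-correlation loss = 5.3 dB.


AG = DI - L_corr = 23.4 - 5.3 = 18.1

18.1 dB


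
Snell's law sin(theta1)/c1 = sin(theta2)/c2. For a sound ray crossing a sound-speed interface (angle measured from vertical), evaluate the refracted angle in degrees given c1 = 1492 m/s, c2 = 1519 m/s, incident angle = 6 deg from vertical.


sin(theta2) = (c2/c1)*sin(theta1) = (1519/1492)*sin(6 deg) = 0.10642
theta2 = arcsin(0.10642) = 6.11

6.11 deg


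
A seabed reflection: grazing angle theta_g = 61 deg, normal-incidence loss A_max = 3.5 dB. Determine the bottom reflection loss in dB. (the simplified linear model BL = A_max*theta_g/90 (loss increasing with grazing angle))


BL = A_max * theta_g / 90 = 3.5 * 61 / 90 = 2.37

2.37 dB


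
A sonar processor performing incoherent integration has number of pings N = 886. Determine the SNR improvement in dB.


14.74 dB


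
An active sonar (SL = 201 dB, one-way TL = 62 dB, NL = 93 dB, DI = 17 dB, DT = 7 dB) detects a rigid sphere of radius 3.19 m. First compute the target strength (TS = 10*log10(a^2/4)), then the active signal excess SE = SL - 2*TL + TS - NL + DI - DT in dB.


Step 1: TS = 10*log10(3.19^2/4) = 4.06 dB
Step 2: SE = SL - 2*TL + TS - NL + DI - DT = 201 - 2*62 + (4.06) - 93 + 17 - 7 = -1.94

-1.94 dB


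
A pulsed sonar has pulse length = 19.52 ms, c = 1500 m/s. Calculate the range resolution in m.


14.64 m


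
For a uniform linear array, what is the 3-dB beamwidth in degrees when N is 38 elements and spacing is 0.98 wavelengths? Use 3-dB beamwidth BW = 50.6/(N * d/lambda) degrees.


BW = 50.6 / (38 * 0.98) = 50.6 / 37.24 = 1.36

1.36 deg


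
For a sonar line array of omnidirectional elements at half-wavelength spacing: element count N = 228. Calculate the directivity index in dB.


DI = 10*log10(228) = 23.58

23.58 dB


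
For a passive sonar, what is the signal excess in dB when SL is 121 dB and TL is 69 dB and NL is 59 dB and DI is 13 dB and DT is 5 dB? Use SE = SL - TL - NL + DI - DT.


1 dB


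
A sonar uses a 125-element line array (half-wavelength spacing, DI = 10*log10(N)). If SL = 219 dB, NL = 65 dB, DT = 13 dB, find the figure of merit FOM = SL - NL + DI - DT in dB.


161.97 dB


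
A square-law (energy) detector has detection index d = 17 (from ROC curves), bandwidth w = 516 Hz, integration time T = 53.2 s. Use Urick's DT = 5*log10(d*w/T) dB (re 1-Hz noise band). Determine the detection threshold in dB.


DT = 5*log10(d*w/T) = 5*log10(17 * 516 / 53.2) = 5*log10(164.89) = 11.09

11.09 dB


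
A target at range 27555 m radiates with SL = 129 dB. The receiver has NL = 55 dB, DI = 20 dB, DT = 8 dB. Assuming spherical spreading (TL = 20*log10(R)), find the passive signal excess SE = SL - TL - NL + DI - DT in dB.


-2.8 dB


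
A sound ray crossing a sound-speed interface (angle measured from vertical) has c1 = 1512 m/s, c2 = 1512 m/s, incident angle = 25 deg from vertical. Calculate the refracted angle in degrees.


sin(theta2) = (c2/c1)*sin(theta1) = (1512/1512)*sin(25 deg) = 0.42262
theta2 = arcsin(0.42262) = 25.0

25.0 deg


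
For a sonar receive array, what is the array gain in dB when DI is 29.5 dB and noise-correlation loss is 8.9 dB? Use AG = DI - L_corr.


AG = DI - L_corr = 29.5 - 8.9 = 20.6

20.6 dB


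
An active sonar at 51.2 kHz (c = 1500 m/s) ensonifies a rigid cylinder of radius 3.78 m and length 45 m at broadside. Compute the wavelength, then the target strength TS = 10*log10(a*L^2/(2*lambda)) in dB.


Step 1: lambda = c/f = 1500/51200 = 0.0293 m
Step 2: TS = 10*log10(a*L^2/(2*lambda)) = 10*log10(3.78*45^2/(2*0.0293)) = 51.16

51.16 dB


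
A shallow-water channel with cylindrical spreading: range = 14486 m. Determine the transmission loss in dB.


TL = 10*log10(14486) = 41.61

41.61 dB


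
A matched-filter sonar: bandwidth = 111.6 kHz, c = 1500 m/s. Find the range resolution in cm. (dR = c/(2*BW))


0.67 cm


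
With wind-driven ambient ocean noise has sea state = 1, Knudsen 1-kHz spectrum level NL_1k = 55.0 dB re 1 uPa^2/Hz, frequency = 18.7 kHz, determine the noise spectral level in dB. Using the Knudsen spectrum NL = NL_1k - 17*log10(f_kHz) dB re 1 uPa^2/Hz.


NL = NL_1k - 17*log10(f_kHz) = 55.0 - 17*log10(18.7) = 55.0 - (21.62) = 33.38

33.38 dB


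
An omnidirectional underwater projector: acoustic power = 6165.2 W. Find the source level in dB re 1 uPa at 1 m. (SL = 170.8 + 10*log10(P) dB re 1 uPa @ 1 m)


SL = 170.8 + 10*log10(6165.2) = 170.8 + 37.9 = 208.7

208.7 dB


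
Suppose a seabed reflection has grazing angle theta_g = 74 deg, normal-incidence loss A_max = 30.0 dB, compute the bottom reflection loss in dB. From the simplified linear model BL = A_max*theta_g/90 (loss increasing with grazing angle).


BL = A_max * theta_g / 90 = 30.0 * 74 / 90 = 24.67

24.67 dB


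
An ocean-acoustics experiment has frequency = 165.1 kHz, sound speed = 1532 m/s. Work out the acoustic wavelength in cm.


0.93 cm


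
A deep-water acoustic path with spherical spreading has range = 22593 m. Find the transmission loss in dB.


TL = 20*log10(22593) = 87.08

87.08 dB


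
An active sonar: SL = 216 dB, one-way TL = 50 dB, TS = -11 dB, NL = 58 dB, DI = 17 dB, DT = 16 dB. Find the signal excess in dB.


SE = SL - 2*TL + TS - NL + DI - DT = 216 - 2*50 + (-11) - 58 + 17 - 16 = 48

48 dB


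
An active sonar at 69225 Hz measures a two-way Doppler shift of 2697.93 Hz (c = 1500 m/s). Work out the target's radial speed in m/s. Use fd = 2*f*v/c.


From fd = 2*f*v/c, v = c*fd/(2*f) = 1500 * 2697.93 / (2*69225) = 29.23

29.23 m/s


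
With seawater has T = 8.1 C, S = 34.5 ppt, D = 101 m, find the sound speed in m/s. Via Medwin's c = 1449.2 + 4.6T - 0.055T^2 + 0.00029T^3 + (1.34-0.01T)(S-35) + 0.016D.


c = 1449.2 + 4.6*8.1 - 0.055*8.1^2 + 0.00029*8.1^3 + (1.34 - 0.01*8.1)*(34.5 - 35) + 0.016*101 = 1483.99

1483.99 m/s


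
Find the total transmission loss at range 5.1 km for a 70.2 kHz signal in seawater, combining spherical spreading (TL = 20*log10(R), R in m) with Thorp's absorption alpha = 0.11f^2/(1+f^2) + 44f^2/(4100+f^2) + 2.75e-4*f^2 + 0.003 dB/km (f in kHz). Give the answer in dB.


204.13 dB


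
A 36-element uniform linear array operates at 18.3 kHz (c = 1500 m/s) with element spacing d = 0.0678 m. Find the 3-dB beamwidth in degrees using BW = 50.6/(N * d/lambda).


Step 1: lambda = 1500/18300 = 0.08197 m
Step 2: d/lambda = 0.0678/0.08197 = 0.8271
Step 3: BW = 50.6/(N * d/lambda) = 50.6/(36 * 0.8271) = 1.7

1.7 deg


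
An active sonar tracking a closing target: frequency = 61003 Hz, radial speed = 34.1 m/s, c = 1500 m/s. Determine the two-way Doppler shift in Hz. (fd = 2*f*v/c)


2773.6 Hz


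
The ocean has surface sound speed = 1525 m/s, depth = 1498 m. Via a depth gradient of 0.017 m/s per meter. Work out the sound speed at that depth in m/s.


c = 1525 + 0.017 * 1498 = 1550.466

1550.466 m/s


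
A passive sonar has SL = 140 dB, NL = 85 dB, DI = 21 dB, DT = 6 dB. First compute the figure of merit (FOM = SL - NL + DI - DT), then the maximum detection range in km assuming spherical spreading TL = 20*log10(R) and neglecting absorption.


Step 1: FOM = SL - NL + DI - DT = 140 - 85 + 21 - 6 = 70 dB
Step 2: at max range FOM = TL = 20*log10(R), so R = 10^(70/20) = 3162.28 m = 3.16 km

3.16 km


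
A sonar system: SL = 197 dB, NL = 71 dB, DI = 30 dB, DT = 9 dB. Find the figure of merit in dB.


FOM = SL - NL + DI - DT = 197 - 71 + 30 - 9 = 147

147 dB


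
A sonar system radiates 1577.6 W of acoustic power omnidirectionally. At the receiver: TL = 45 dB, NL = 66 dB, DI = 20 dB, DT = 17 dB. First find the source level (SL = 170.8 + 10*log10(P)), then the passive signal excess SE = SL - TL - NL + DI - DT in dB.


Step 1: SL = 170.8 + 10*log10(1577.6) = 202.78 dB
Step 2: SE = SL - TL - NL + DI - DT = 202.78 - 45 - 66 + 20 - 17 = 94.78

94.78 dB


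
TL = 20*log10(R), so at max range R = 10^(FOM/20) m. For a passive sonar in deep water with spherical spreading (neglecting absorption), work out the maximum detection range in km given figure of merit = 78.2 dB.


At max range FOM = TL, so 20*log10(R) = 78.2
R = 10^(78.2/20) = 8128.31 m = 8.13 km

8.13 km


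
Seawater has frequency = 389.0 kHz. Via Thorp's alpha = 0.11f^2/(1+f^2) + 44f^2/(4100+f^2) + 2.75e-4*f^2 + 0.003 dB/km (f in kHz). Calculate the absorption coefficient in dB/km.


f^2 = 151321.0
alpha = 0.11*151321.0/(1+151321.0) + 44*151321.0/(4100+151321.0) + 2.75e-4*151321.0 + 0.003 = 84.566

84.566 dB/km


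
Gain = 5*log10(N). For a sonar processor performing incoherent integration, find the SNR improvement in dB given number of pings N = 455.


Gain = 5*log10(455) = 13.29

13.29 dB


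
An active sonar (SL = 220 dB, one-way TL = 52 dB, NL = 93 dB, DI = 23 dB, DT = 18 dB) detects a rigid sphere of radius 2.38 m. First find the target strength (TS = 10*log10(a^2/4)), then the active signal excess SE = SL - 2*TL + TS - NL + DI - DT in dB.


Step 1: TS = 10*log10(2.38^2/4) = 1.51 dB
Step 2: SE = SL - 2*TL + TS - NL + DI - DT = 220 - 2*52 + (1.51) - 93 + 23 - 18 = 29.51

29.51 dB


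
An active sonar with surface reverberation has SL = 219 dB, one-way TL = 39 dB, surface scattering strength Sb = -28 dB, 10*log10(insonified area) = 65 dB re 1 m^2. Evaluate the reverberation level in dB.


178 dB


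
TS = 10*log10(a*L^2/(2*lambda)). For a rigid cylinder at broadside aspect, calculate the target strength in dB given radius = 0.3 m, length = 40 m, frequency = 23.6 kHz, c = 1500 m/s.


lambda = 1500/23600 = 0.06356 m
TS = 10*log10(0.3*40^2/(2*0.06356)) = 35.77

35.77 dB


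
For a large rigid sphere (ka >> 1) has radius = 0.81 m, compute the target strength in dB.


TS = 10*log10(0.81^2 / 4) = 10*log10(0.164025) = -7.85

-7.85 dB


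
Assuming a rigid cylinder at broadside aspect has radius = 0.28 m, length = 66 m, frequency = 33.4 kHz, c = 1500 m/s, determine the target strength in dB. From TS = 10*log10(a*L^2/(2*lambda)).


41.33 dB


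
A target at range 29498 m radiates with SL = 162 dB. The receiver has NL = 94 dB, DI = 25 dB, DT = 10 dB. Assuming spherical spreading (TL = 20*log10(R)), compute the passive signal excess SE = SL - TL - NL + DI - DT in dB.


Step 1: TL = 20*log10(29498) = 89.4 dB
Step 2: SE = 162 - 89.4 - 94 + 25 - 10 = -6.4

-6.4 dB


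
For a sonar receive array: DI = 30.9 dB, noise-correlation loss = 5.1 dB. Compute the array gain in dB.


AG = DI - L_corr = 30.9 - 5.1 = 25.8

25.8 dB


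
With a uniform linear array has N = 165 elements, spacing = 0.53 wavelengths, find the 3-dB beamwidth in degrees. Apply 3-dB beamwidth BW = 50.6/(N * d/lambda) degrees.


BW = 50.6 / (165 * 0.53) = 50.6 / 87.45 = 0.58

0.58 deg


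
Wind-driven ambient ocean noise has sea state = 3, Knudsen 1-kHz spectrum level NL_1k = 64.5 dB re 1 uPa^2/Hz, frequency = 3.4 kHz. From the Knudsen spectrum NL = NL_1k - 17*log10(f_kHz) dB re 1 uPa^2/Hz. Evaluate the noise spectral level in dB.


55.46 dB


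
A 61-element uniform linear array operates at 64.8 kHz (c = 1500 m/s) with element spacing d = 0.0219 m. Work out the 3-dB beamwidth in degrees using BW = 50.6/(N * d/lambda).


Step 1: lambda = 1500/64800 = 0.02315 m
Step 2: d/lambda = 0.0219/0.02315 = 0.946
Step 3: BW = 50.6/(N * d/lambda) = 50.6/(61 * 0.946) = 0.88

0.88 deg


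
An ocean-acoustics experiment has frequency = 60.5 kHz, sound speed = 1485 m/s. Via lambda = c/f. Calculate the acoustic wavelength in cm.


lambda = c/f = 1485 / 60500 = 0.0245 m = 2.45 cm

2.45 cm


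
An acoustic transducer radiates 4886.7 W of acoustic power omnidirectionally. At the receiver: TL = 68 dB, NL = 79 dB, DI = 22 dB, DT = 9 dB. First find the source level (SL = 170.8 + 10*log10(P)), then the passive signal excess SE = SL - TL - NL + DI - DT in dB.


Step 1: SL = 170.8 + 10*log10(4886.7) = 207.69 dB
Step 2: SE = SL - TL - NL + DI - DT = 207.69 - 68 - 79 + 22 - 9 = 73.69

73.69 dB


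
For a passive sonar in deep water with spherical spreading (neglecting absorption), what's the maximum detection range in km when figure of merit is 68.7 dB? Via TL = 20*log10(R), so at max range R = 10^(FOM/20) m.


At max range FOM = TL, so 20*log10(R) = 68.7
R = 10^(68.7/20) = 2722.7 m = 2.72 km

2.72 km


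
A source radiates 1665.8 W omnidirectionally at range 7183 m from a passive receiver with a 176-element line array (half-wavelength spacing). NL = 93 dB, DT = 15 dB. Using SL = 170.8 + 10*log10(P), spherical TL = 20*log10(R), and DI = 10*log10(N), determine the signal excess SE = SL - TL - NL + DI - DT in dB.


Step 1: SL = 170.8 + 10*log10(1665.8) = 203.02 dB
Step 2: TL = 20*log10(7183) = 77.13 dB
Step 3: DI = 10*log10(176) = 22.46 dB
Step 4: SE = SL - TL - NL + DI - DT = 203.02 - 77.13 - 93 + 22.46 - 15 = 40.35

40.35 dB


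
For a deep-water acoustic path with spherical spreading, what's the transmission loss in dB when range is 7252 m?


77.21 dB


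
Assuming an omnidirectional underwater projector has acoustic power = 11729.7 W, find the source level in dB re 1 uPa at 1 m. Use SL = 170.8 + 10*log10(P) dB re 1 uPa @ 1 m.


211.49 dB


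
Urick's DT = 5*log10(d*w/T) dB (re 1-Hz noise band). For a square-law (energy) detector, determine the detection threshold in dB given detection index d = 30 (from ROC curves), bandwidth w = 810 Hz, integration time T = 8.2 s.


DT = 5*log10(d*w/T) = 5*log10(30 * 810 / 8.2) = 5*log10(2963.41) = 17.36

17.36 dB


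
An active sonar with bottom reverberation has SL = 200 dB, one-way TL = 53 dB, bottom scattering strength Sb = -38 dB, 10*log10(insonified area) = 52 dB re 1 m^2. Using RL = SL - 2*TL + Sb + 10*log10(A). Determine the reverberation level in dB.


108 dB


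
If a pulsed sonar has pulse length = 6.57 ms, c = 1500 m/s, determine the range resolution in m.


4.9275 m


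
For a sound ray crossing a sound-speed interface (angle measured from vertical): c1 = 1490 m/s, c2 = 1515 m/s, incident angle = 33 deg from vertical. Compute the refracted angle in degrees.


33.63 deg


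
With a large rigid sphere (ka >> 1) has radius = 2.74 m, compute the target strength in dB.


TS = 10*log10(2.74^2 / 4) = 10*log10(1.8769) = 2.73

2.73 dB


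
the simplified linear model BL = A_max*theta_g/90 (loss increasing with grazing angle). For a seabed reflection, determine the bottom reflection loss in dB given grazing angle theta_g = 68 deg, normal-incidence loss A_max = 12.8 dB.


BL = A_max * theta_g / 90 = 12.8 * 68 / 90 = 9.67

9.67 dB


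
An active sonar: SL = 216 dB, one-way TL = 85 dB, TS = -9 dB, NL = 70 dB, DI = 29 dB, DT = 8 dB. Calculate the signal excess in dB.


SE = SL - 2*TL + TS - NL + DI - DT = 216 - 2*85 + (-9) - 70 + 29 - 8 = -12

-12 dB


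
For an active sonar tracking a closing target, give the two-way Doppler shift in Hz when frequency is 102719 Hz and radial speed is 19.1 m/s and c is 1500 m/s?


fd = 2*f*v/c = 2 * 102719 * 19.1 / 1500 = 2615.91

2615.91 Hz


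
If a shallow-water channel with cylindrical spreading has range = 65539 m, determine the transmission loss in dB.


TL = 10*log10(65539) = 48.16

48.16 dB


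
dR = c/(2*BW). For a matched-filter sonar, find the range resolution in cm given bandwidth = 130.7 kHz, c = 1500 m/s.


0.57 cm


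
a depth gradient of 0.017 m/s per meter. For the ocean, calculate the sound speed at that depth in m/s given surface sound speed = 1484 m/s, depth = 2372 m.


c = 1484 + 0.017 * 2372 = 1524.324

1524.324 m/s


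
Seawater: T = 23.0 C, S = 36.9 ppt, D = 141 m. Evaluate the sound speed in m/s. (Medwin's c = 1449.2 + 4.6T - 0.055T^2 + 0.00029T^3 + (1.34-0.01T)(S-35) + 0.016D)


1533.8 m/s


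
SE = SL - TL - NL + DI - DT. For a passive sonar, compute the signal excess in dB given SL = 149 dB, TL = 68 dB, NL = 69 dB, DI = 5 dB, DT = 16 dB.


1 dB


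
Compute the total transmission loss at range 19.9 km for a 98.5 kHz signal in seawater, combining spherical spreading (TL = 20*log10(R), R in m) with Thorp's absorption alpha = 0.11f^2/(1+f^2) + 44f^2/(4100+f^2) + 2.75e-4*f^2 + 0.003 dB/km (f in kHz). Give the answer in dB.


Step 1 (Thorp): alpha = 0.11*9702.25/(1+9702.25) + 44*9702.25/(4100+9702.25) + 2.75e-4*9702.25 + 0.003 = 33.7108 dB/km
Step 2: TL_spread = 20*log10(19900) = 85.98 dB
Step 3: TL_abs = alpha*R = 33.7108 * 19.9 = 670.84 dB
Step 4: TL_total = 85.98 + 670.84 = 756.82

756.82 dB


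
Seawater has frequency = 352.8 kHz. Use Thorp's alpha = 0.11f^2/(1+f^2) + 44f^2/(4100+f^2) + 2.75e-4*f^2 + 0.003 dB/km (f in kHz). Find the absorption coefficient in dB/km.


f^2 = 124467.84
alpha = 0.11*124467.84/(1+124467.84) + 44*124467.84/(4100+124467.84) + 2.75e-4*124467.84 + 0.003 = 76.939

76.939 dB/km


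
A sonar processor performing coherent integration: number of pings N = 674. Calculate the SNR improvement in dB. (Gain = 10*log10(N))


Gain = 10*log10(674) = 28.29

28.29 dB


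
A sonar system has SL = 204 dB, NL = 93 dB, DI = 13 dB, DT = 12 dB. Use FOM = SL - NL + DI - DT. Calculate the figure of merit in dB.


FOM = SL - NL + DI - DT = 204 - 93 + 13 - 12 = 112

112 dB


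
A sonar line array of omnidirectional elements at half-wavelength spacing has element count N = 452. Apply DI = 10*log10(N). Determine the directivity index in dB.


26.55 dB


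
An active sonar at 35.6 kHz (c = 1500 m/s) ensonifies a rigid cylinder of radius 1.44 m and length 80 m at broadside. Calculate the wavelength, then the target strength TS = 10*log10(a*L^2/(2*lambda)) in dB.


Step 1: lambda = c/f = 1500/35600 = 0.04213 m
Step 2: TS = 10*log10(a*L^2/(2*lambda)) = 10*log10(1.44*80^2/(2*0.04213)) = 50.39

50.39 dB


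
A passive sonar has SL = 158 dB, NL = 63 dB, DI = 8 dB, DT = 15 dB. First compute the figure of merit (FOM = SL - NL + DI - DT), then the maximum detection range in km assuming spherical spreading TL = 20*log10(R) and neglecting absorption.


Step 1: FOM = SL - NL + DI - DT = 158 - 63 + 8 - 15 = 88 dB
Step 2: at max range FOM = TL = 20*log10(R), so R = 10^(88/20) = 25118.86 m = 25.12 km

25.12 km


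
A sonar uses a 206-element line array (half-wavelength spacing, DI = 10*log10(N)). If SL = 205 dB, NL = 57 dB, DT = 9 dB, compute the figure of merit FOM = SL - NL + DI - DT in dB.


Step 1: DI = 10*log10(206) = 23.14 dB
Step 2: FOM = SL - NL + DI - DT = 205 - 57 + 23.14 - 9 = 162.14

162.14 dB


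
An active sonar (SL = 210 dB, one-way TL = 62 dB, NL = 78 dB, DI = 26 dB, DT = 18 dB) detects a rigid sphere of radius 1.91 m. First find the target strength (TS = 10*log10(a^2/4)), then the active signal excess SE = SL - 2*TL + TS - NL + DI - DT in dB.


Step 1: TS = 10*log10(1.91^2/4) = -0.4 dB
Step 2: SE = SL - 2*TL + TS - NL + DI - DT = 210 - 2*62 + (-0.4) - 78 + 26 - 18 = 15.6

15.6 dB


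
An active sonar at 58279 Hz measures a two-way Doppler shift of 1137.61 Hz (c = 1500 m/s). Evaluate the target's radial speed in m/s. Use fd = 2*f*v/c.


14.64 m/s


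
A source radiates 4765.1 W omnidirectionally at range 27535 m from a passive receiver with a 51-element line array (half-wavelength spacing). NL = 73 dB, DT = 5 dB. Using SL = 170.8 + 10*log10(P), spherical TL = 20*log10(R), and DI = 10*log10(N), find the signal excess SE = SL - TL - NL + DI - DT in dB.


57.86 dB


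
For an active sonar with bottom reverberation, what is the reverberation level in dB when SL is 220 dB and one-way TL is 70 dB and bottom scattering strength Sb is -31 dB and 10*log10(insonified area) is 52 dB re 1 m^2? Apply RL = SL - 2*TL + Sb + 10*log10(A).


RL = SL - 2*TL + Sb + 10*log10(A) = 220 - 2*70 + (-31) + 52 = 101

101 dB


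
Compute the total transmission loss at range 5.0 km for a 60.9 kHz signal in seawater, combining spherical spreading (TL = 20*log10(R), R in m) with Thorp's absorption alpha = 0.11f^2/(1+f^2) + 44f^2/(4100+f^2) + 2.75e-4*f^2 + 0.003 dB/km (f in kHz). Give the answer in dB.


Step 1 (Thorp): alpha = 0.11*3708.81/(1+3708.81) + 44*3708.81/(4100+3708.81) + 2.75e-4*3708.81 + 0.003 = 22.0308 dB/km
Step 2: TL_spread = 20*log10(5000) = 73.98 dB
Step 3: TL_abs = alpha*R = 22.0308 * 5.0 = 110.15 dB
Step 4: TL_total = 73.98 + 110.15 = 184.13

184.13 dB


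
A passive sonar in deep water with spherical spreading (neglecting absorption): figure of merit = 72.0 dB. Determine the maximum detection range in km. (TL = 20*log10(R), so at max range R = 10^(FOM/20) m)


3.98 km


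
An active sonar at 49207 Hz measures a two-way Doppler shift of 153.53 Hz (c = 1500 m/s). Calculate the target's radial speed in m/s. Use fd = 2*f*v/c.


2.34 m/s


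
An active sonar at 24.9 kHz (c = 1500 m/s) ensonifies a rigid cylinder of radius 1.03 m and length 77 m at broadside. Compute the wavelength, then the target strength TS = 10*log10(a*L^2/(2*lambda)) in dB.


Step 1: lambda = c/f = 1500/24900 = 0.06024 m
Step 2: TS = 10*log10(a*L^2/(2*lambda)) = 10*log10(1.03*77^2/(2*0.06024)) = 47.05

47.05 dB


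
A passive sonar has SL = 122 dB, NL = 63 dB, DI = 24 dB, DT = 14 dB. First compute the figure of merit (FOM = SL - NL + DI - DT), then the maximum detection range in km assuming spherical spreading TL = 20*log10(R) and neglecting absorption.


Step 1: FOM = SL - NL + DI - DT = 122 - 63 + 24 - 14 = 69 dB
Step 2: at max range FOM = TL = 20*log10(R), so R = 10^(69/20) = 2818.38 m = 2.82 km

2.82 km


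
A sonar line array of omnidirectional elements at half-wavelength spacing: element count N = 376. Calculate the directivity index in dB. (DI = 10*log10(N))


DI = 10*log10(376) = 25.75

25.75 dB


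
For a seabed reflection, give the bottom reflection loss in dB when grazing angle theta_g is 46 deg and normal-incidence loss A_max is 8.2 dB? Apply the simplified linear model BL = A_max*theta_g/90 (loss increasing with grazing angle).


BL = A_max * theta_g / 90 = 8.2 * 46 / 90 = 4.19

4.19 dB


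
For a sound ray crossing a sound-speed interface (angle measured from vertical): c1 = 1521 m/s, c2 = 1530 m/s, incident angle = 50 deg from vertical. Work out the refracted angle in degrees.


sin(theta2) = (c2/c1)*sin(theta1) = (1530/1521)*sin(50 deg) = 0.77058
theta2 = arcsin(0.77058) = 50.41

50.41 deg


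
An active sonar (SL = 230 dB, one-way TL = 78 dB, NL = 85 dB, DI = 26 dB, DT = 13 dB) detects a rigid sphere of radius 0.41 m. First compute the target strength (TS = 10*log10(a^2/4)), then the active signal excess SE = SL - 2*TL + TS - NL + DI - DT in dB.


Step 1: TS = 10*log10(0.41^2/4) = -13.76 dB
Step 2: SE = SL - 2*TL + TS - NL + DI - DT = 230 - 2*78 + (-13.76) - 85 + 26 - 13 = -11.76

-11.76 dB


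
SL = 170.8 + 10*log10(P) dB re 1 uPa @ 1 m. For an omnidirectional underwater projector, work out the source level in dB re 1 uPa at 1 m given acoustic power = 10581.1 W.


SL = 170.8 + 10*log10(10581.1) = 170.8 + 40.25 = 211.05

211.05 dB


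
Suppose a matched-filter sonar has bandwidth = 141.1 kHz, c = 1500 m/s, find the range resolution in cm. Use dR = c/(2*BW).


0.53 cm


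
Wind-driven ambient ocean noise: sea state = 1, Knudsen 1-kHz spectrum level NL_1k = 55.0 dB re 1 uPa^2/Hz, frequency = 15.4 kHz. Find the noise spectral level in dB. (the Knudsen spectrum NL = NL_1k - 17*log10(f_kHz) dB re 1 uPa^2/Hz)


NL = NL_1k - 17*log10(f_kHz) = 55.0 - 17*log10(15.4) = 55.0 - (20.19) = 34.81

34.81 dB


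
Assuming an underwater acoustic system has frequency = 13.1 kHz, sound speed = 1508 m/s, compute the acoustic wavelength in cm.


lambda = c/f = 1508 / 13100 = 0.1151 m = 11.51 cm

11.51 cm


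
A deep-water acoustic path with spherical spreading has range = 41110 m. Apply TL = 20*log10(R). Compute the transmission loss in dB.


92.28 dB


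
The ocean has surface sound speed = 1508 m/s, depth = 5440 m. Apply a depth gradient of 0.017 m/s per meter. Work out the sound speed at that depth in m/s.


c = 1508 + 0.017 * 5440 = 1600.48

1600.48 m/s


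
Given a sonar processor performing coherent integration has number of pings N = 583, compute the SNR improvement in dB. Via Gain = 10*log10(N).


Gain = 10*log10(583) = 27.66

27.66 dB


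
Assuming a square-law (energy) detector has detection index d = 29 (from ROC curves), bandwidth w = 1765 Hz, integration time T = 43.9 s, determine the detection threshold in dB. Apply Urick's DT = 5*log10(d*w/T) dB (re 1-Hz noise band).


DT = 5*log10(d*w/T) = 5*log10(29 * 1765 / 43.9) = 5*log10(1165.95) = 15.33

15.33 dB


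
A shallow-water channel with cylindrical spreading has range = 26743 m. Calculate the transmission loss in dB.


TL = 10*log10(26743) = 44.27

44.27 dB


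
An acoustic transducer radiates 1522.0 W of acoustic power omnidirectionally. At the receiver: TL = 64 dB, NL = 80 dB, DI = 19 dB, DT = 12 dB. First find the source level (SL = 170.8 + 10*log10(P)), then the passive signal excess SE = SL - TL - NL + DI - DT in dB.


Step 1: SL = 170.8 + 10*log10(1522.0) = 202.62 dB
Step 2: SE = SL - TL - NL + DI - DT = 202.62 - 64 - 80 + 19 - 12 = 65.62

65.62 dB


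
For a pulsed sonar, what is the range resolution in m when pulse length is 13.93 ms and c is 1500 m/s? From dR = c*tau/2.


dR = c*tau/2 = 1500 * 13.93e-3 / 2 = 10.4475

10.4475 m


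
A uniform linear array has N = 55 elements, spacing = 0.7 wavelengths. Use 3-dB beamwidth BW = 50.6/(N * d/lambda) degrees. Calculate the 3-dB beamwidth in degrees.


BW = 50.6 / (55 * 0.7) = 50.6 / 38.5 = 1.31

1.31 deg


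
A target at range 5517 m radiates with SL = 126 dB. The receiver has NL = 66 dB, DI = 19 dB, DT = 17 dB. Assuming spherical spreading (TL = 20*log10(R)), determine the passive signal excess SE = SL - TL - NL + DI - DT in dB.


Step 1: TL = 20*log10(5517) = 74.83 dB
Step 2: SE = 126 - 74.83 - 66 + 19 - 17 = -12.83

-12.83 dB


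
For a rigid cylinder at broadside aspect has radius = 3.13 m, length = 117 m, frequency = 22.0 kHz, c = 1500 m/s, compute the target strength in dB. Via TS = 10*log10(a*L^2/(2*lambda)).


54.97 dB


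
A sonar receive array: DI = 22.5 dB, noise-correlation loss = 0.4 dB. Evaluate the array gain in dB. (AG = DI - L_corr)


AG = DI - L_corr = 22.5 - 0.4 = 22.1

22.1 dB


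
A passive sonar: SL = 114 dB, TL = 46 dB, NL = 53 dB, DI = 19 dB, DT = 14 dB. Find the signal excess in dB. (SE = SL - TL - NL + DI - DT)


SE = SL - TL - NL + DI - DT = 114 - 46 - 53 + 19 - 14 = 20

20 dB


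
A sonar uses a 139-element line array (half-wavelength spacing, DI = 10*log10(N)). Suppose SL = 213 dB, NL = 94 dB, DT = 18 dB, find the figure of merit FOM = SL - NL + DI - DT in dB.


Step 1: DI = 10*log10(139) = 21.43 dB
Step 2: FOM = SL - NL + DI - DT = 213 - 94 + 21.43 - 18 = 122.43

122.43 dB


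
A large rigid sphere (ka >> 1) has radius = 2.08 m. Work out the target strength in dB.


TS = 10*log10(2.08^2 / 4) = 10*log10(1.0816) = 0.34

0.34 dB


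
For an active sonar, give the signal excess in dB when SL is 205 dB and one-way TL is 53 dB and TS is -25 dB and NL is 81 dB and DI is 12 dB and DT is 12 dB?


-7 dB


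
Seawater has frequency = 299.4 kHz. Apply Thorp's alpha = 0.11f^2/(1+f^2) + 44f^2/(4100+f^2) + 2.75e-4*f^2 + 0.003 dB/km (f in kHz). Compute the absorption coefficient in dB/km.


f^2 = 89640.36
alpha = 0.11*89640.36/(1+89640.36) + 44*89640.36/(4100+89640.36) + 2.75e-4*89640.36 + 0.003 = 66.84

66.84 dB/km


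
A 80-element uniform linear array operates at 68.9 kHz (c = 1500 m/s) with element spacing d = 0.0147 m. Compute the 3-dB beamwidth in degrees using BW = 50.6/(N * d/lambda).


Step 1: lambda = 1500/68900 = 0.02177 m
Step 2: d/lambda = 0.0147/0.02177 = 0.6752
Step 3: BW = 50.6/(N * d/lambda) = 50.6/(80 * 0.6752) = 0.94

0.94 deg


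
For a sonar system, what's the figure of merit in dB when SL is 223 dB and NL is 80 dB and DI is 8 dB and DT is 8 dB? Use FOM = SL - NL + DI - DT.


143 dB


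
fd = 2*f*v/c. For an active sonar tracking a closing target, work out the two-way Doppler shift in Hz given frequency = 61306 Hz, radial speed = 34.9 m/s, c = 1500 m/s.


fd = 2*f*v/c = 2 * 61306 * 34.9 / 1500 = 2852.77

2852.77 Hz


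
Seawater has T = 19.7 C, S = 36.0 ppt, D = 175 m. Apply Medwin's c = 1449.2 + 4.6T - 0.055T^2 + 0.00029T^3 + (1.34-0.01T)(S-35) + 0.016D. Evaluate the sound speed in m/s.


c = 1449.2 + 4.6*19.7 - 0.055*19.7^2 + 0.00029*19.7^3 + (1.34 - 0.01*19.7)*(36.0 - 35) + 0.016*175 = 1524.64

1524.64 m/s


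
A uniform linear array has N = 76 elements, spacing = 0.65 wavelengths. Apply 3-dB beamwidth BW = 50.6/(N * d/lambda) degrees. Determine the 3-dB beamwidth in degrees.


BW = 50.6 / (76 * 0.65) = 50.6 / 49.4 = 1.02

1.02 deg


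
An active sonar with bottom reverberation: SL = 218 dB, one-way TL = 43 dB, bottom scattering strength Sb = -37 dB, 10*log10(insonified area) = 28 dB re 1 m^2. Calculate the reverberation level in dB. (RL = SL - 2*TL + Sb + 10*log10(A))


123 dB


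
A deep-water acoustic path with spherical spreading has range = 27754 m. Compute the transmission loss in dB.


TL = 20*log10(27754) = 88.87

88.87 dB


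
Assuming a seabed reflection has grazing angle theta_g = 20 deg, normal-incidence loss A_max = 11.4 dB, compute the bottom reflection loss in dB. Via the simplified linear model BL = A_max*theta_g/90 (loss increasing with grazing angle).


BL = A_max * theta_g / 90 = 11.4 * 20 / 90 = 2.53

2.53 dB


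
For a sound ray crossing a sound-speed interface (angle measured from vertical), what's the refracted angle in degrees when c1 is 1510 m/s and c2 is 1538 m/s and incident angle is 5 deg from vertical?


sin(theta2) = (c2/c1)*sin(theta1) = (1538/1510)*sin(5 deg) = 0.08877
theta2 = arcsin(0.08877) = 5.09

5.09 deg


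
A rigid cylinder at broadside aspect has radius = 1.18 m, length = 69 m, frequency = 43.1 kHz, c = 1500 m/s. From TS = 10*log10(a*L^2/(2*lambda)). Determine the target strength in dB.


lambda = 1500/43100 = 0.0348 m
TS = 10*log10(1.18*69^2/(2*0.0348)) = 49.07

49.07 dB


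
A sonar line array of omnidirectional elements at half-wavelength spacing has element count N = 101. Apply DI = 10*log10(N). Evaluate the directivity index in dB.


DI = 10*log10(101) = 20.04

20.04 dB


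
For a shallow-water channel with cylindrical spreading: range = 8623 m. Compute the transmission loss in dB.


TL = 10*log10(8623) = 39.36

39.36 dB


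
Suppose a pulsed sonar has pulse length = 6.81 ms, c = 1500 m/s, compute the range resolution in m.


dR = c*tau/2 = 1500 * 6.81e-3 / 2 = 5.1075

5.1075 m


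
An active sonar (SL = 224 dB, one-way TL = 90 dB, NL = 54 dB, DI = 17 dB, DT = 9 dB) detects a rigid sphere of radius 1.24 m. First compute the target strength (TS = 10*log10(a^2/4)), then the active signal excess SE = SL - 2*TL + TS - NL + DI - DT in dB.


Step 1: TS = 10*log10(1.24^2/4) = -4.15 dB
Step 2: SE = SL - 2*TL + TS - NL + DI - DT = 224 - 2*90 + (-4.15) - 54 + 17 - 9 = -6.15

-6.15 dB


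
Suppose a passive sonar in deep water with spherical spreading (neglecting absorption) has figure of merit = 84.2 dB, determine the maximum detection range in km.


At max range FOM = TL, so 20*log10(R) = 84.2
R = 10^(84.2/20) = 16218.1 m = 16.22 km

16.22 km


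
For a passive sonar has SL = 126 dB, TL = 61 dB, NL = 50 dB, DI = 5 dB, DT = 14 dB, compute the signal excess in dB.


SE = SL - TL - NL + DI - DT = 126 - 61 - 50 + 5 - 14 = 6

6 dB


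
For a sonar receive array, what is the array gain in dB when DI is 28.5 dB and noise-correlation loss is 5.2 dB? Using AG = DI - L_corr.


AG = DI - L_corr = 28.5 - 5.2 = 23.3

23.3 dB


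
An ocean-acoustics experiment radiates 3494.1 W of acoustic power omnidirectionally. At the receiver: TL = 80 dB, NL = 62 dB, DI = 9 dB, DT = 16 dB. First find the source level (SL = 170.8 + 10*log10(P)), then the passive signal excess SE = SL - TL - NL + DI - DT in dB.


Step 1: SL = 170.8 + 10*log10(3494.1) = 206.23 dB
Step 2: SE = SL - TL - NL + DI - DT = 206.23 - 80 - 62 + 9 - 16 = 57.23

57.23 dB


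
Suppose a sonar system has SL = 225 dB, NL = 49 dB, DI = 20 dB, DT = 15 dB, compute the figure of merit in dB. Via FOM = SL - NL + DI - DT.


FOM = SL - NL + DI - DT = 225 - 49 + 20 - 15 = 181

181 dB


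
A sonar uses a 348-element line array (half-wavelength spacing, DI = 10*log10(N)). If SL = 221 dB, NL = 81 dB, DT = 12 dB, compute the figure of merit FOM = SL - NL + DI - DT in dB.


Step 1: DI = 10*log10(348) = 25.42 dB
Step 2: FOM = SL - NL + DI - DT = 221 - 81 + 25.42 - 12 = 153.42

153.42 dB


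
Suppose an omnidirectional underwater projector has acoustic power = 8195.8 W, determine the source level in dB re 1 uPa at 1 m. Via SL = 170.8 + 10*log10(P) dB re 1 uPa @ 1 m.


SL = 170.8 + 10*log10(8195.8) = 170.8 + 39.14 = 209.94

209.94 dB


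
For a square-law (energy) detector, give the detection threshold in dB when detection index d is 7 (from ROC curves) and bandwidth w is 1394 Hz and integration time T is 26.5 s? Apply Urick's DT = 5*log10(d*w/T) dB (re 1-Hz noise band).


12.83 dB


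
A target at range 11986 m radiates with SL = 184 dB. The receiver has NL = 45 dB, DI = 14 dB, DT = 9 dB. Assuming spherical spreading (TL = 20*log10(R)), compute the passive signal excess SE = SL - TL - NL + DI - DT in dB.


62.43 dB


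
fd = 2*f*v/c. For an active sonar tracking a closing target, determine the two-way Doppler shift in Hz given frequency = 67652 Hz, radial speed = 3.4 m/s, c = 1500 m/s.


306.69 Hz


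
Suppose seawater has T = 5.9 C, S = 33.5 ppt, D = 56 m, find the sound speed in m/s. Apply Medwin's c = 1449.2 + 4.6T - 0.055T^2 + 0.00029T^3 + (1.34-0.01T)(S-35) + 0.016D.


c = 1449.2 + 4.6*5.9 - 0.055*5.9^2 + 0.00029*5.9^3 + (1.34 - 0.01*5.9)*(33.5 - 35) + 0.016*56 = 1473.46

1473.46 m/s


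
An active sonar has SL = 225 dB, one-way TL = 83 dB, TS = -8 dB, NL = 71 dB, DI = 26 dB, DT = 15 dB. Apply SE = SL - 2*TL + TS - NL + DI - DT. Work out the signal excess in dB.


SE = SL - 2*TL + TS - NL + DI - DT = 225 - 2*83 + (-8) - 71 + 26 - 15 = -9

-9 dB


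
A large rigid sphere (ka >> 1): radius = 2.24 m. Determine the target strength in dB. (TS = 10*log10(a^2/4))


0.98 dB
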